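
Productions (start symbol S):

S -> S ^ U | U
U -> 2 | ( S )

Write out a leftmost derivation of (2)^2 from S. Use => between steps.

S => S^U   [S -> S ^ U]
S^U => U^U   [S -> U]
U^U => (S)^U   [U -> ( S )]
(S)^U => (U)^U   [S -> U]
(U)^U => (2)^U   [U -> 2]
(2)^U => (2)^2   [U -> 2]

S=>S^U=>U^U=>(S)^U=>(U)^U=>(2)^U=>(2)^2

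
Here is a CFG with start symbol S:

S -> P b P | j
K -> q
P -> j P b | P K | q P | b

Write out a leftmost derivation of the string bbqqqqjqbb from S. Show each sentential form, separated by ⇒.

S ⇒ PbP ⇒ bbP ⇒ bbqP ⇒ bbqqP ⇒ bbqqqP ⇒ bbqqqqP ⇒ bbqqqqjPb ⇒ bbqqqqjqPb ⇒ bbqqqqjqbb

S ⇒ PbP   [S -> P b P]
PbP ⇒ bbP   [P -> b]
bbP ⇒ bbqP   [P -> q P]
bbqP ⇒ bbqqP   [P -> q P]
bbqqP ⇒ bbqqqP   [P -> q P]
bbqqqP ⇒ bbqqqqP   [P -> q P]
bbqqqqP ⇒ bbqqqqjPb   [P -> j P b]
bbqqqqjPb ⇒ bbqqqqjqPb   [P -> q P]
bbqqqqjqPb ⇒ bbqqqqjqbb   [P -> b]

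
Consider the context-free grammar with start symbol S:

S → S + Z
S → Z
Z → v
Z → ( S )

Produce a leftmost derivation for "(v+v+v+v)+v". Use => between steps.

S => S+Z => Z+Z => (S)+Z => (S+Z)+Z => (S+Z+Z)+Z => (S+Z+Z+Z)+Z => (Z+Z+Z+Z)+Z => (v+Z+Z+Z)+Z => (v+v+Z+Z)+Z => (v+v+v+Z)+Z => (v+v+v+v)+Z => (v+v+v+v)+v

S => S+Z   [S → S + Z]
S+Z => Z+Z   [S → Z]
Z+Z => (S)+Z   [Z → ( S )]
(S)+Z => (S+Z)+Z   [S → S + Z]
(S+Z)+Z => (S+Z+Z)+Z   [S → S + Z]
(S+Z+Z)+Z => (S+Z+Z+Z)+Z   [S → S + Z]
(S+Z+Z+Z)+Z => (Z+Z+Z+Z)+Z   [S → Z]
(Z+Z+Z+Z)+Z => (v+Z+Z+Z)+Z   [Z → v]
(v+Z+Z+Z)+Z => (v+v+Z+Z)+Z   [Z → v]
(v+v+Z+Z)+Z => (v+v+v+Z)+Z   [Z → v]
(v+v+v+Z)+Z => (v+v+v+v)+Z   [Z → v]
(v+v+v+v)+Z => (v+v+v+v)+v   [Z → v]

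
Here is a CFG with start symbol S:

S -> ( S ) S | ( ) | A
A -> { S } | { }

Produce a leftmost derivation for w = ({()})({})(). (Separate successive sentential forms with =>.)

S=>(S)S=>(A)S=>({S})S=>({()})S=>({()})(S)S=>({()})(A)S=>({()})({})S=>({()})({})()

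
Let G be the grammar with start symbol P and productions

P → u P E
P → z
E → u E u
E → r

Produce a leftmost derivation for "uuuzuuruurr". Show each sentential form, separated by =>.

P => uPE => uuPEE => uuuPEEE => uuuzEEE => uuuzuEuEE => uuuzuuEuuEE => uuuzuuruuEE => uuuzuuruurE => uuuzuuruurr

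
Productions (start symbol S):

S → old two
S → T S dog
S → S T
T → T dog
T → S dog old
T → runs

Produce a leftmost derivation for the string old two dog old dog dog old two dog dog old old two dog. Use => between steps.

S => T S dog   [S → T S dog]
T S dog => S dog old S dog   [T → S dog old]
S dog old S dog => T S dog dog old S dog   [S → T S dog]
T S dog dog old S dog => T dog S dog dog old S dog   [T → T dog]
T dog S dog dog old S dog => T dog dog S dog dog old S dog   [T → T dog]
T dog dog S dog dog old S dog => S dog old dog dog S dog dog old S dog   [T → S dog old]
S dog old dog dog S dog dog old S dog => old two dog old dog dog S dog dog old S dog   [S → old two]
old two dog old dog dog S dog dog old S dog => old two dog old dog dog old two dog dog old S dog   [S → old two]
old two dog old dog dog old two dog dog old S dog => old two dog old dog dog old two dog dog old old two dog   [S → old two]

S => T S dog => S dog old S dog => T S dog dog old S dog => T dog S dog dog old S dog => T dog dog S dog dog old S dog => S dog old dog dog S dog dog old S dog => old two dog old dog dog S dog dog old S dog => old two dog old dog dog old two dog dog old S dog => old two dog old dog dog old two dog dog old old two dog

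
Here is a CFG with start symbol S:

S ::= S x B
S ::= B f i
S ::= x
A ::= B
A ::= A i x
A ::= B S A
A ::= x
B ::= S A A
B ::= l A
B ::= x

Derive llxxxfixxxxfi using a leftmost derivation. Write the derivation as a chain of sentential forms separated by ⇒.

S ⇒ Bfi   [S ::= B f i]
Bfi ⇒ lAfi   [B ::= l A]
lAfi ⇒ lBSAfi   [A ::= B S A]
lBSAfi ⇒ lSAASAfi   [B ::= S A A]
lSAASAfi ⇒ lBfiAASAfi   [S ::= B f i]
lBfiAASAfi ⇒ llAfiAASAfi   [B ::= l A]
llAfiAASAfi ⇒ llBSAfiAASAfi   [A ::= B S A]
llBSAfiAASAfi ⇒ llxSAfiAASAfi   [B ::= x]
llxSAfiAASAfi ⇒ llxxAfiAASAfi   [S ::= x]
llxxAfiAASAfi ⇒ llxxxfiAASAfi   [A ::= x]
llxxxfiAASAfi ⇒ llxxxfixASAfi   [A ::= x]
llxxxfixASAfi ⇒ llxxxfixxSAfi   [A ::= x]
llxxxfixxSAfi ⇒ llxxxfixxxAfi   [S ::= x]
llxxxfixxxAfi ⇒ llxxxfixxxxfi   [A ::= x]

S ⇒ Bfi ⇒ lAfi ⇒ lBSAfi ⇒ lSAASAfi ⇒ lBfiAASAfi ⇒ llAfiAASAfi ⇒ llBSAfiAASAfi ⇒ llxSAfiAASAfi ⇒ llxxAfiAASAfi ⇒ llxxxfiAASAfi ⇒ llxxxfixASAfi ⇒ llxxxfixxSAfi ⇒ llxxxfixxxAfi ⇒ llxxxfixxxxfi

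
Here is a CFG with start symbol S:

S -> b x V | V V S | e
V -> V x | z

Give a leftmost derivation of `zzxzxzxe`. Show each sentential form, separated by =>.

S => VVS   [S -> V V S]
VVS => zVS   [V -> z]
zVS => zVxS   [V -> V x]
zVxS => zzxS   [V -> z]
zzxS => zzxVVS   [S -> V V S]
zzxVVS => zzxVxVS   [V -> V x]
zzxVxVS => zzxzxVS   [V -> z]
zzxzxVS => zzxzxVxS   [V -> V x]
zzxzxVxS => zzxzxzxS   [V -> z]
zzxzxzxS => zzxzxzxe   [S -> e]

S => VVS => zVS => zVxS => zzxS => zzxVVS => zzxVxVS => zzxzxVS => zzxzxVxS => zzxzxzxS => zzxzxzxe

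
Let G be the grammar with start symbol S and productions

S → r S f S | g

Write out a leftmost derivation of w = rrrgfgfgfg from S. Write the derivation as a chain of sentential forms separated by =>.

S => rSfS => rrSfSfS => rrrSfSfSfS => rrrgfSfSfS => rrrgfgfSfS => rrrgfgfgfS => rrrgfgfgfg

S => rSfS   [S → r S f S]
rSfS => rrSfSfS   [S → r S f S]
rrSfSfS => rrrSfSfSfS   [S → r S f S]
rrrSfSfSfS => rrrgfSfSfS   [S → g]
rrrgfSfSfS => rrrgfgfSfS   [S → g]
rrrgfgfSfS => rrrgfgfgfS   [S → g]
rrrgfgfgfS => rrrgfgfgfg   [S → g]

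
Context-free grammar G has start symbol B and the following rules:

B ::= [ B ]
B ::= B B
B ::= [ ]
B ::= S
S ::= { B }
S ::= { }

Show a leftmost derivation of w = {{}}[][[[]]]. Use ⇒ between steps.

B ⇒ BB   [B ::= B B]
BB ⇒ BBB   [B ::= B B]
BBB ⇒ SBB   [B ::= S]
SBB ⇒ {B}BB   [S ::= { B }]
{B}BB ⇒ {S}BB   [B ::= S]
{S}BB ⇒ {{}}BB   [S ::= { }]
{{}}BB ⇒ {{}}[]B   [B ::= [ ]]
{{}}[]B ⇒ {{}}[][B]   [B ::= [ B ]]
{{}}[][B] ⇒ {{}}[][[B]]   [B ::= [ B ]]
{{}}[][[B]] ⇒ {{}}[][[[]]]   [B ::= [ ]]

B ⇒ BB ⇒ BBB ⇒ SBB ⇒ {B}BB ⇒ {S}BB ⇒ {{}}BB ⇒ {{}}[]B ⇒ {{}}[][B] ⇒ {{}}[][[B]] ⇒ {{}}[][[[]]]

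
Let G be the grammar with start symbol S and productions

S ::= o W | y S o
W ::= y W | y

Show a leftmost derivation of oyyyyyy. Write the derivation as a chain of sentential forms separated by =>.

S => oW   [S ::= o W]
oW => oyW   [W ::= y W]
oyW => oyyW   [W ::= y W]
oyyW => oyyyW   [W ::= y W]
oyyyW => oyyyyW   [W ::= y W]
oyyyyW => oyyyyyW   [W ::= y W]
oyyyyyW => oyyyyyy   [W ::= y]

S => oW => oyW => oyyW => oyyyW => oyyyyW => oyyyyyW => oyyyyyy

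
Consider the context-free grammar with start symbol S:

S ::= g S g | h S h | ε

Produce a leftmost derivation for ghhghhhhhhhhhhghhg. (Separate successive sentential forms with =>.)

S => gSg   [S ::= g S g]
gSg => ghShg   [S ::= h S h]
ghShg => ghhShhg   [S ::= h S h]
ghhShhg => ghhgSghhg   [S ::= g S g]
ghhgSghhg => ghhghShghhg   [S ::= h S h]
ghhghShghhg => ghhghhShhghhg   [S ::= h S h]
ghhghhShhghhg => ghhghhhShhhghhg   [S ::= h S h]
ghhghhhShhhghhg => ghhghhhhShhhhghhg   [S ::= h S h]
ghhghhhhShhhhghhg => ghhghhhhhShhhhhghhg   [S ::= h S h]
ghhghhhhhShhhhhghhg => ghhghhhhhhhhhhghhg   [S ::= ε]

S=>gSg=>ghShg=>ghhShhg=>ghhgSghhg=>ghhghShghhg=>ghhghhShhghhg=>ghhghhhShhhghhg=>ghhghhhhShhhhghhg=>ghhghhhhhShhhhhghhg=>ghhghhhhhhhhhhghhg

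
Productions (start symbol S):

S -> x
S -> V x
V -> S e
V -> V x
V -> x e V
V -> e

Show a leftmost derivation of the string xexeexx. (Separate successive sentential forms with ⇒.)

S ⇒ Vx ⇒ xeVx ⇒ xexeVx ⇒ xexeVxx ⇒ xexeexx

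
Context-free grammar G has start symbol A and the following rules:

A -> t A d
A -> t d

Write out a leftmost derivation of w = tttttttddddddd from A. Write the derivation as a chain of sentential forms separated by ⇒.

A ⇒ tAd ⇒ ttAdd ⇒ tttAddd ⇒ ttttAdddd ⇒ tttttAddddd ⇒ ttttttAdddddd ⇒ tttttttddddddd

A ⇒ tAd   [A -> t A d]
tAd ⇒ ttAdd   [A -> t A d]
ttAdd ⇒ tttAddd   [A -> t A d]
tttAddd ⇒ ttttAdddd   [A -> t A d]
ttttAdddd ⇒ tttttAddddd   [A -> t A d]
tttttAddddd ⇒ ttttttAdddddd   [A -> t A d]
ttttttAdddddd ⇒ tttttttddddddd   [A -> t d]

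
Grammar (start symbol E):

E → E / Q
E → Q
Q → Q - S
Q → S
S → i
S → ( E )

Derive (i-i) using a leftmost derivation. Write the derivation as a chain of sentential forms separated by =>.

E => Q => S => (E) => (Q) => (Q-S) => (S-S) => (i-S) => (i-i)

E => Q   [E → Q]
Q => S   [Q → S]
S => (E)   [S → ( E )]
(E) => (Q)   [E → Q]
(Q) => (Q-S)   [Q → Q - S]
(Q-S) => (S-S)   [Q → S]
(S-S) => (i-S)   [S → i]
(i-S) => (i-i)   [S → i]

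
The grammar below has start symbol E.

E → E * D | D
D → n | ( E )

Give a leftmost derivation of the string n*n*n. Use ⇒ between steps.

E ⇒ E*D ⇒ E*D*D ⇒ D*D*D ⇒ n*D*D ⇒ n*n*D ⇒ n*n*n

E ⇒ E*D   [E → E * D]
E*D ⇒ E*D*D   [E → E * D]
E*D*D ⇒ D*D*D   [E → D]
D*D*D ⇒ n*D*D   [D → n]
n*D*D ⇒ n*n*D   [D → n]
n*n*D ⇒ n*n*n   [D → n]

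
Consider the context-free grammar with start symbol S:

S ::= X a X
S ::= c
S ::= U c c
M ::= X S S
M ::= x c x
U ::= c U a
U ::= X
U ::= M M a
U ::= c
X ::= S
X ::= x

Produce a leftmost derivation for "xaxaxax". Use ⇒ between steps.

S ⇒ XaX   [S ::= X a X]
XaX ⇒ SaX   [X ::= S]
SaX ⇒ XaXaX   [S ::= X a X]
XaXaX ⇒ SaXaX   [X ::= S]
SaXaX ⇒ XaXaXaX   [S ::= X a X]
XaXaXaX ⇒ xaXaXaX   [X ::= x]
xaXaXaX ⇒ xaxaXaX   [X ::= x]
xaxaXaX ⇒ xaxaxaX   [X ::= x]
xaxaxaX ⇒ xaxaxax   [X ::= x]

S ⇒ XaX ⇒ SaX ⇒ XaXaX ⇒ SaXaX ⇒ XaXaXaX ⇒ xaXaXaX ⇒ xaxaXaX ⇒ xaxaxaX ⇒ xaxaxax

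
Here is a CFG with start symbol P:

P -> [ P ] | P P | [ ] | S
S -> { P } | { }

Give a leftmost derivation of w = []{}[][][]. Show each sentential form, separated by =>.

P=>PP=>PPP=>PPPP=>PPPPP=>[]PPPP=>[]SPPP=>[]{}PPP=>[]{}[]PP=>[]{}[][]P=>[]{}[][][]

P => PP   [P -> P P]
PP => PPP   [P -> P P]
PPP => PPPP   [P -> P P]
PPPP => PPPPP   [P -> P P]
PPPPP => []PPPP   [P -> [ ]]
[]PPPP => []SPPP   [P -> S]
[]SPPP => []{}PPP   [S -> { }]
[]{}PPP => []{}[]PP   [P -> [ ]]
[]{}[]PP => []{}[][]P   [P -> [ ]]
[]{}[][]P => []{}[][][]   [P -> [ ]]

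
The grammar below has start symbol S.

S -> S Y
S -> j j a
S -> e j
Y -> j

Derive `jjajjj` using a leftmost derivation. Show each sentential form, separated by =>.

S=>SY=>SYY=>SYYY=>jjaYYY=>jjajYY=>jjajjY=>jjajjj

S => SY   [S -> S Y]
SY => SYY   [S -> S Y]
SYY => SYYY   [S -> S Y]
SYYY => jjaYYY   [S -> j j a]
jjaYYY => jjajYY   [Y -> j]
jjajYY => jjajjY   [Y -> j]
jjajjY => jjajjj   [Y -> j]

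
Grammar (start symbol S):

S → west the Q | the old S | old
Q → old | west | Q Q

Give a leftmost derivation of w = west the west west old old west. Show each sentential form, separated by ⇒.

S ⇒ west the Q   [S → west the Q]
west the Q ⇒ west the Q Q   [Q → Q Q]
west the Q Q ⇒ west the west Q   [Q → west]
west the west Q ⇒ west the west Q Q   [Q → Q Q]
west the west Q Q ⇒ west the west Q Q Q   [Q → Q Q]
west the west Q Q Q ⇒ west the west west Q Q   [Q → west]
west the west west Q Q ⇒ west the west west old Q   [Q → old]
west the west west old Q ⇒ west the west west old Q Q   [Q → Q Q]
west the west west old Q Q ⇒ west the west west old old Q   [Q → old]
west the west west old old Q ⇒ west the west west old old west   [Q → west]

S ⇒ west the Q ⇒ west the Q Q ⇒ west the west Q ⇒ west the west Q Q ⇒ west the west Q Q Q ⇒ west the west west Q Q ⇒ west the west west old Q ⇒ west the west west old Q Q ⇒ west the west west old old Q ⇒ west the west west old old west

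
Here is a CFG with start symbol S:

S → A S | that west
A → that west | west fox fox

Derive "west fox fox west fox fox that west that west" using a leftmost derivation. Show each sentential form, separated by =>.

S => A S => west fox fox S => west fox fox A S => west fox fox west fox fox S => west fox fox west fox fox A S => west fox fox west fox fox that west S => west fox fox west fox fox that west that west

S => A S   [S → A S]
A S => west fox fox S   [A → west fox fox]
west fox fox S => west fox fox A S   [S → A S]
west fox fox A S => west fox fox west fox fox S   [A → west fox fox]
west fox fox west fox fox S => west fox fox west fox fox A S   [S → A S]
west fox fox west fox fox A S => west fox fox west fox fox that west S   [A → that west]
west fox fox west fox fox that west S => west fox fox west fox fox that west that west   [S → that west]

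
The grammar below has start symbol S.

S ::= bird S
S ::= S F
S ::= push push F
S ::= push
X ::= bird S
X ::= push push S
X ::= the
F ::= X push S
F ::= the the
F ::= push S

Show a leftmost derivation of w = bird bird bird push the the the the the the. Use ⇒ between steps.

S ⇒ S F ⇒ S F F ⇒ S F F F ⇒ bird S F F F ⇒ bird bird S F F F ⇒ bird bird bird S F F F ⇒ bird bird bird push F F F ⇒ bird bird bird push the the F F ⇒ bird bird bird push the the the the F ⇒ bird bird bird push the the the the the the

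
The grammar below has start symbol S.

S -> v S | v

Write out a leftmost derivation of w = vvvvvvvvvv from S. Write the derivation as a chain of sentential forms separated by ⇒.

S⇒vS⇒vvS⇒vvvS⇒vvvvS⇒vvvvvS⇒vvvvvvS⇒vvvvvvvS⇒vvvvvvvvS⇒vvvvvvvvvS⇒vvvvvvvvvv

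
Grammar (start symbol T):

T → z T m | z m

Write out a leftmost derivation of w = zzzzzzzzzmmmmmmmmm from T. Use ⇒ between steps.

T ⇒ zTm   [T → z T m]
zTm ⇒ zzTmm   [T → z T m]
zzTmm ⇒ zzzTmmm   [T → z T m]
zzzTmmm ⇒ zzzzTmmmm   [T → z T m]
zzzzTmmmm ⇒ zzzzzTmmmmm   [T → z T m]
zzzzzTmmmmm ⇒ zzzzzzTmmmmmm   [T → z T m]
zzzzzzTmmmmmm ⇒ zzzzzzzTmmmmmmm   [T → z T m]
zzzzzzzTmmmmmmm ⇒ zzzzzzzzTmmmmmmmm   [T → z T m]
zzzzzzzzTmmmmmmmm ⇒ zzzzzzzzzmmmmmmmmm   [T → z m]

T⇒zTm⇒zzTmm⇒zzzTmmm⇒zzzzTmmmm⇒zzzzzTmmmmm⇒zzzzzzTmmmmmm⇒zzzzzzzTmmmmmmm⇒zzzzzzzzTmmmmmmmm⇒zzzzzzzzzmmmmmmmmm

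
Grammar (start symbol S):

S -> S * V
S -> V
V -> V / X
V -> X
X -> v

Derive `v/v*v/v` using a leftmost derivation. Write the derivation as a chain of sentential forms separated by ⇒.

S ⇒ S*V   [S -> S * V]
S*V ⇒ V*V   [S -> V]
V*V ⇒ V/X*V   [V -> V / X]
V/X*V ⇒ X/X*V   [V -> X]
X/X*V ⇒ v/X*V   [X -> v]
v/X*V ⇒ v/v*V   [X -> v]
v/v*V ⇒ v/v*V/X   [V -> V / X]
v/v*V/X ⇒ v/v*X/X   [V -> X]
v/v*X/X ⇒ v/v*v/X   [X -> v]
v/v*v/X ⇒ v/v*v/v   [X -> v]

S⇒S*V⇒V*V⇒V/X*V⇒X/X*V⇒v/X*V⇒v/v*V⇒v/v*V/X⇒v/v*X/X⇒v/v*v/X⇒v/v*v/v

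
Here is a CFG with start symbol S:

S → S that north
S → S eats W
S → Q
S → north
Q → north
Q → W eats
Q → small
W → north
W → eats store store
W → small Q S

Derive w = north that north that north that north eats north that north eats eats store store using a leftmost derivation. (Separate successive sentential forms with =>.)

S => S eats W   [S → S eats W]
S eats W => S that north eats W   [S → S that north]
S that north eats W => S eats W that north eats W   [S → S eats W]
S eats W that north eats W => S that north eats W that north eats W   [S → S that north]
S that north eats W that north eats W => S that north that north eats W that north eats W   [S → S that north]
S that north that north eats W that north eats W => S that north that north that north eats W that north eats W   [S → S that north]
S that north that north that north eats W that north eats W => north that north that north that north eats W that north eats W   [S → north]
north that north that north that north eats W that north eats W => north that north that north that north eats north that north eats W   [W → north]
north that north that north that north eats north that north eats W => north that north that north that north eats north that north eats eats store store   [W → eats store store]

S => S eats W => S that north eats W => S eats W that north eats W => S that north eats W that north eats W => S that north that north eats W that north eats W => S that north that north that north eats W that north eats W => north that north that north that north eats W that north eats W => north that north that north that north eats north that north eats W => north that north that north that north eats north that north eats eats store store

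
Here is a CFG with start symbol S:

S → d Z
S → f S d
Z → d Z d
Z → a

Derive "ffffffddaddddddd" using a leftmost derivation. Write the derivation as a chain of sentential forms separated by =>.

S => fSd   [S → f S d]
fSd => ffSdd   [S → f S d]
ffSdd => fffSddd   [S → f S d]
fffSddd => ffffSdddd   [S → f S d]
ffffSdddd => fffffSddddd   [S → f S d]
fffffSddddd => ffffffSdddddd   [S → f S d]
ffffffSdddddd => ffffffdZdddddd   [S → d Z]
ffffffdZdddddd => ffffffddZddddddd   [Z → d Z d]
ffffffddZddddddd => ffffffddaddddddd   [Z → a]

S=>fSd=>ffSdd=>fffSddd=>ffffSdddd=>fffffSddddd=>ffffffSdddddd=>ffffffdZdddddd=>ffffffddZddddddd=>ffffffddaddddddd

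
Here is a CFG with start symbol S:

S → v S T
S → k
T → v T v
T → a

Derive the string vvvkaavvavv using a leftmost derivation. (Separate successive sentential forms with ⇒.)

S ⇒ vST   [S → v S T]
vST ⇒ vvSTT   [S → v S T]
vvSTT ⇒ vvvSTTT   [S → v S T]
vvvSTTT ⇒ vvvkTTT   [S → k]
vvvkTTT ⇒ vvvkaTT   [T → a]
vvvkaTT ⇒ vvvkaaT   [T → a]
vvvkaaT ⇒ vvvkaavTv   [T → v T v]
vvvkaavTv ⇒ vvvkaavvTvv   [T → v T v]
vvvkaavvTvv ⇒ vvvkaavvavv   [T → a]

S⇒vST⇒vvSTT⇒vvvSTTT⇒vvvkTTT⇒vvvkaTT⇒vvvkaaT⇒vvvkaavTv⇒vvvkaavvTvv⇒vvvkaavvavv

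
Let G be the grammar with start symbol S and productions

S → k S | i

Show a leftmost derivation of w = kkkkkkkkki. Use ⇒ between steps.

S ⇒ kS   [S → k S]
kS ⇒ kkS   [S → k S]
kkS ⇒ kkkS   [S → k S]
kkkS ⇒ kkkkS   [S → k S]
kkkkS ⇒ kkkkkS   [S → k S]
kkkkkS ⇒ kkkkkkS   [S → k S]
kkkkkkS ⇒ kkkkkkkS   [S → k S]
kkkkkkkS ⇒ kkkkkkkkS   [S → k S]
kkkkkkkkS ⇒ kkkkkkkkkS   [S → k S]
kkkkkkkkkS ⇒ kkkkkkkkki   [S → i]

S ⇒ kS ⇒ kkS ⇒ kkkS ⇒ kkkkS ⇒ kkkkkS ⇒ kkkkkkS ⇒ kkkkkkkS ⇒ kkkkkkkkS ⇒ kkkkkkkkkS ⇒ kkkkkkkkki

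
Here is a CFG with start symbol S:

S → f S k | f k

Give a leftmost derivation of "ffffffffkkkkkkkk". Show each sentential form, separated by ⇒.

S⇒fSk⇒ffSkk⇒fffSkkk⇒ffffSkkkk⇒fffffSkkkkk⇒ffffffSkkkkkk⇒fffffffSkkkkkkk⇒ffffffffkkkkkkkk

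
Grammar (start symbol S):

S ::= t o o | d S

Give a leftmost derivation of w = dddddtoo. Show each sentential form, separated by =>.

S => dS => ddS => dddS => ddddS => dddddS => dddddtoo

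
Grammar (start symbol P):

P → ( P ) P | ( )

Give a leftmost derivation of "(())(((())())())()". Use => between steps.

P => (P)P => (())P => (())(P)P => (())((P)P)P => (())(((P)P)P)P => (())(((())P)P)P => (())(((())())P)P => (())(((())())())P => (())(((())())())()

P => (P)P   [P → ( P ) P]
(P)P => (())P   [P → ( )]
(())P => (())(P)P   [P → ( P ) P]
(())(P)P => (())((P)P)P   [P → ( P ) P]
(())((P)P)P => (())(((P)P)P)P   [P → ( P ) P]
(())(((P)P)P)P => (())(((())P)P)P   [P → ( )]
(())(((())P)P)P => (())(((())())P)P   [P → ( )]
(())(((())())P)P => (())(((())())())P   [P → ( )]
(())(((())())())P => (())(((())())())()   [P → ( )]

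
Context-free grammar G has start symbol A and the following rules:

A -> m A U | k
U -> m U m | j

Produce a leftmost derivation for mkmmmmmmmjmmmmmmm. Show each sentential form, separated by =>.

A => mAU => mkU => mkmUm => mkmmUmm => mkmmmUmmm => mkmmmmUmmmm => mkmmmmmUmmmmm => mkmmmmmmUmmmmmm => mkmmmmmmmUmmmmmmm => mkmmmmmmmjmmmmmmm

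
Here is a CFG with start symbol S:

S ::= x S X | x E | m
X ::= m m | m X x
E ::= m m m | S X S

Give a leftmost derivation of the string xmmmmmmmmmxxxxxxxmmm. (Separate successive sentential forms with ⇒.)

S ⇒ xE   [S ::= x E]
xE ⇒ xSXS   [E ::= S X S]
xSXS ⇒ xmXS   [S ::= m]
xmXS ⇒ xmmXxS   [X ::= m X x]
xmmXxS ⇒ xmmmXxxS   [X ::= m X x]
xmmmXxxS ⇒ xmmmmXxxxS   [X ::= m X x]
xmmmmXxxxS ⇒ xmmmmmXxxxxS   [X ::= m X x]
xmmmmmXxxxxS ⇒ xmmmmmmXxxxxxS   [X ::= m X x]
xmmmmmmXxxxxxS ⇒ xmmmmmmmXxxxxxxS   [X ::= m X x]
xmmmmmmmXxxxxxxS ⇒ xmmmmmmmmmxxxxxxS   [X ::= m m]
xmmmmmmmmmxxxxxxS ⇒ xmmmmmmmmmxxxxxxxE   [S ::= x E]
xmmmmmmmmmxxxxxxxE ⇒ xmmmmmmmmmxxxxxxxmmm   [E ::= m m m]

S⇒xE⇒xSXS⇒xmXS⇒xmmXxS⇒xmmmXxxS⇒xmmmmXxxxS⇒xmmmmmXxxxxS⇒xmmmmmmXxxxxxS⇒xmmmmmmmXxxxxxxS⇒xmmmmmmmmmxxxxxxS⇒xmmmmmmmmmxxxxxxxE⇒xmmmmmmmmmxxxxxxxmmm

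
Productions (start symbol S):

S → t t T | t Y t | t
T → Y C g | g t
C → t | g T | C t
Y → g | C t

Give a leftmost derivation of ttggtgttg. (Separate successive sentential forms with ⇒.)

S ⇒ ttT   [S → t t T]
ttT ⇒ ttYCg   [T → Y C g]
ttYCg ⇒ ttCtCg   [Y → C t]
ttCtCg ⇒ ttgTtCg   [C → g T]
ttgTtCg ⇒ ttgYCgtCg   [T → Y C g]
ttgYCgtCg ⇒ ttggCgtCg   [Y → g]
ttggCgtCg ⇒ ttggtgtCg   [C → t]
ttggtgtCg ⇒ ttggtgttg   [C → t]

S ⇒ ttT ⇒ ttYCg ⇒ ttCtCg ⇒ ttgTtCg ⇒ ttgYCgtCg ⇒ ttggCgtCg ⇒ ttggtgtCg ⇒ ttggtgttg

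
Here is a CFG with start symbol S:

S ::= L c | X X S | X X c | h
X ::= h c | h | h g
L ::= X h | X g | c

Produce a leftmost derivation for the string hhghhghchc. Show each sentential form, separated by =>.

S => XXS => hXS => hhgS => hhgXXS => hhghXS => hhghhgS => hhghhgXXc => hhghhghcXc => hhghhghchc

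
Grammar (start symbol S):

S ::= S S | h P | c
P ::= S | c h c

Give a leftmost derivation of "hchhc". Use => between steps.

S=>SS=>hPS=>hSS=>hcS=>hchP=>hchS=>hchhP=>hchhS=>hchhc

S => SS   [S ::= S S]
SS => hPS   [S ::= h P]
hPS => hSS   [P ::= S]
hSS => hcS   [S ::= c]
hcS => hchP   [S ::= h P]
hchP => hchS   [P ::= S]
hchS => hchhP   [S ::= h P]
hchhP => hchhS   [P ::= S]
hchhS => hchhc   [S ::= c]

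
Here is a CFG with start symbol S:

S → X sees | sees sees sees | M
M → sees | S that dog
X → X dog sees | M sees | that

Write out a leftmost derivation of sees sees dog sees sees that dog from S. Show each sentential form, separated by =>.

S => M   [S → M]
M => S that dog   [M → S that dog]
S that dog => X sees that dog   [S → X sees]
X sees that dog => X dog sees sees that dog   [X → X dog sees]
X dog sees sees that dog => M sees dog sees sees that dog   [X → M sees]
M sees dog sees sees that dog => sees sees dog sees sees that dog   [M → sees]

S => M => S that dog => X sees that dog => X dog sees sees that dog => M sees dog sees sees that dog => sees sees dog sees sees that dog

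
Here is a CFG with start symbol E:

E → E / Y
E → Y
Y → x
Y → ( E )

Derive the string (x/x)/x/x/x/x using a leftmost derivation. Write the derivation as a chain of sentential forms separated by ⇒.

E⇒E/Y⇒E/Y/Y⇒E/Y/Y/Y⇒E/Y/Y/Y/Y⇒Y/Y/Y/Y/Y⇒(E)/Y/Y/Y/Y⇒(E/Y)/Y/Y/Y/Y⇒(Y/Y)/Y/Y/Y/Y⇒(x/Y)/Y/Y/Y/Y⇒(x/x)/Y/Y/Y/Y⇒(x/x)/x/Y/Y/Y⇒(x/x)/x/x/Y/Y⇒(x/x)/x/x/x/Y⇒(x/x)/x/x/x/x

E ⇒ E/Y   [E → E / Y]
E/Y ⇒ E/Y/Y   [E → E / Y]
E/Y/Y ⇒ E/Y/Y/Y   [E → E / Y]
E/Y/Y/Y ⇒ E/Y/Y/Y/Y   [E → E / Y]
E/Y/Y/Y/Y ⇒ Y/Y/Y/Y/Y   [E → Y]
Y/Y/Y/Y/Y ⇒ (E)/Y/Y/Y/Y   [Y → ( E )]
(E)/Y/Y/Y/Y ⇒ (E/Y)/Y/Y/Y/Y   [E → E / Y]
(E/Y)/Y/Y/Y/Y ⇒ (Y/Y)/Y/Y/Y/Y   [E → Y]
(Y/Y)/Y/Y/Y/Y ⇒ (x/Y)/Y/Y/Y/Y   [Y → x]
(x/Y)/Y/Y/Y/Y ⇒ (x/x)/Y/Y/Y/Y   [Y → x]
(x/x)/Y/Y/Y/Y ⇒ (x/x)/x/Y/Y/Y   [Y → x]
(x/x)/x/Y/Y/Y ⇒ (x/x)/x/x/Y/Y   [Y → x]
(x/x)/x/x/Y/Y ⇒ (x/x)/x/x/x/Y   [Y → x]
(x/x)/x/x/x/Y ⇒ (x/x)/x/x/x/x   [Y → x]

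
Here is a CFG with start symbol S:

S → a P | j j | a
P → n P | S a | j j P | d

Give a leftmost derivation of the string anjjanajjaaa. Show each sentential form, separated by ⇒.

S⇒aP⇒anP⇒anjjP⇒anjjSa⇒anjjaPa⇒anjjanPa⇒anjjanSaa⇒anjjanaPaa⇒anjjanaSaaa⇒anjjanajjaaa

S ⇒ aP   [S → a P]
aP ⇒ anP   [P → n P]
anP ⇒ anjjP   [P → j j P]
anjjP ⇒ anjjSa   [P → S a]
anjjSa ⇒ anjjaPa   [S → a P]
anjjaPa ⇒ anjjanPa   [P → n P]
anjjanPa ⇒ anjjanSaa   [P → S a]
anjjanSaa ⇒ anjjanaPaa   [S → a P]
anjjanaPaa ⇒ anjjanaSaaa   [P → S a]
anjjanaSaaa ⇒ anjjanajjaaa   [S → j j]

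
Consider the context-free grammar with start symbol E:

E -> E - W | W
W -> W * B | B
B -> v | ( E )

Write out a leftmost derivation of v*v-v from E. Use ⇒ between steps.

E ⇒ E-W ⇒ W-W ⇒ W*B-W ⇒ B*B-W ⇒ v*B-W ⇒ v*v-W ⇒ v*v-B ⇒ v*v-v

E ⇒ E-W   [E -> E - W]
E-W ⇒ W-W   [E -> W]
W-W ⇒ W*B-W   [W -> W * B]
W*B-W ⇒ B*B-W   [W -> B]
B*B-W ⇒ v*B-W   [B -> v]
v*B-W ⇒ v*v-W   [B -> v]
v*v-W ⇒ v*v-B   [W -> B]
v*v-B ⇒ v*v-v   [B -> v]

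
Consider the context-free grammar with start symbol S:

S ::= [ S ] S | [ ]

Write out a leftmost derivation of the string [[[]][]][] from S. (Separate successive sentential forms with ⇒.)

S⇒[S]S⇒[[S]S]S⇒[[[]]S]S⇒[[[]][]]S⇒[[[]][]][]

S ⇒ [S]S   [S ::= [ S ] S]
[S]S ⇒ [[S]S]S   [S ::= [ S ] S]
[[S]S]S ⇒ [[[]]S]S   [S ::= [ ]]
[[[]]S]S ⇒ [[[]][]]S   [S ::= [ ]]
[[[]][]]S ⇒ [[[]][]][]   [S ::= [ ]]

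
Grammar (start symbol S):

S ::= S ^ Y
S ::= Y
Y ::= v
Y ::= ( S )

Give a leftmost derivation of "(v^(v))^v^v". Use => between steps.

S => S^Y   [S ::= S ^ Y]
S^Y => S^Y^Y   [S ::= S ^ Y]
S^Y^Y => Y^Y^Y   [S ::= Y]
Y^Y^Y => (S)^Y^Y   [Y ::= ( S )]
(S)^Y^Y => (S^Y)^Y^Y   [S ::= S ^ Y]
(S^Y)^Y^Y => (Y^Y)^Y^Y   [S ::= Y]
(Y^Y)^Y^Y => (v^Y)^Y^Y   [Y ::= v]
(v^Y)^Y^Y => (v^(S))^Y^Y   [Y ::= ( S )]
(v^(S))^Y^Y => (v^(Y))^Y^Y   [S ::= Y]
(v^(Y))^Y^Y => (v^(v))^Y^Y   [Y ::= v]
(v^(v))^Y^Y => (v^(v))^v^Y   [Y ::= v]
(v^(v))^v^Y => (v^(v))^v^v   [Y ::= v]

S => S^Y => S^Y^Y => Y^Y^Y => (S)^Y^Y => (S^Y)^Y^Y => (Y^Y)^Y^Y => (v^Y)^Y^Y => (v^(S))^Y^Y => (v^(Y))^Y^Y => (v^(v))^Y^Y => (v^(v))^v^Y => (v^(v))^v^v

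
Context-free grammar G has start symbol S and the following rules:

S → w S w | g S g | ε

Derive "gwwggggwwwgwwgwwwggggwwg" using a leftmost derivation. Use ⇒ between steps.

S ⇒ gSg ⇒ gwSwg ⇒ gwwSwwg ⇒ gwwgSgwwg ⇒ gwwggSggwwg ⇒ gwwgggSgggwwg ⇒ gwwggggSggggwwg ⇒ gwwggggwSwggggwwg ⇒ gwwggggwwSwwggggwwg ⇒ gwwggggwwwSwwwggggwwg ⇒ gwwggggwwwgSgwwwggggwwg ⇒ gwwggggwwwgwSwgwwwggggwwg ⇒ gwwggggwwwgwwgwwwggggwwg

S ⇒ gSg   [S → g S g]
gSg ⇒ gwSwg   [S → w S w]
gwSwg ⇒ gwwSwwg   [S → w S w]
gwwSwwg ⇒ gwwgSgwwg   [S → g S g]
gwwgSgwwg ⇒ gwwggSggwwg   [S → g S g]
gwwggSggwwg ⇒ gwwgggSgggwwg   [S → g S g]
gwwgggSgggwwg ⇒ gwwggggSggggwwg   [S → g S g]
gwwggggSggggwwg ⇒ gwwggggwSwggggwwg   [S → w S w]
gwwggggwSwggggwwg ⇒ gwwggggwwSwwggggwwg   [S → w S w]
gwwggggwwSwwggggwwg ⇒ gwwggggwwwSwwwggggwwg   [S → w S w]
gwwggggwwwSwwwggggwwg ⇒ gwwggggwwwgSgwwwggggwwg   [S → g S g]
gwwggggwwwgSgwwwggggwwg ⇒ gwwggggwwwgwSwgwwwggggwwg   [S → w S w]
gwwggggwwwgwSwgwwwggggwwg ⇒ gwwggggwwwgwwgwwwggggwwg   [S → ε]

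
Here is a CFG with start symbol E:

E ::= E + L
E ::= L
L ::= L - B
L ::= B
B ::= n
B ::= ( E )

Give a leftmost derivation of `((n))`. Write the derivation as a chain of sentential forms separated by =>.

E => L => B => (E) => (L) => (B) => ((E)) => ((L)) => ((B)) => ((n))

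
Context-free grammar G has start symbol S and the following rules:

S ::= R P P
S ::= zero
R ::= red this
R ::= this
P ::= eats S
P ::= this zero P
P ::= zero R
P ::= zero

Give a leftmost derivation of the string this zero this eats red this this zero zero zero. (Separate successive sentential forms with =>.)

S => R P P => this P P => this zero R P => this zero this P => this zero this eats S => this zero this eats R P P => this zero this eats red this P P => this zero this eats red this this zero P P => this zero this eats red this this zero zero P => this zero this eats red this this zero zero zero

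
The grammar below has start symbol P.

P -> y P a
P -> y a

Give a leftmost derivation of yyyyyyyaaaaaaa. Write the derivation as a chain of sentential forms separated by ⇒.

P ⇒ yPa   [P -> y P a]
yPa ⇒ yyPaa   [P -> y P a]
yyPaa ⇒ yyyPaaa   [P -> y P a]
yyyPaaa ⇒ yyyyPaaaa   [P -> y P a]
yyyyPaaaa ⇒ yyyyyPaaaaa   [P -> y P a]
yyyyyPaaaaa ⇒ yyyyyyPaaaaaa   [P -> y P a]
yyyyyyPaaaaaa ⇒ yyyyyyyaaaaaaa   [P -> y a]

P ⇒ yPa ⇒ yyPaa ⇒ yyyPaaa ⇒ yyyyPaaaa ⇒ yyyyyPaaaaa ⇒ yyyyyyPaaaaaa ⇒ yyyyyyyaaaaaaa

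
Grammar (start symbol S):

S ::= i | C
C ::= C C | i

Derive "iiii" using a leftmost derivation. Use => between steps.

S => C => CC => iC => iCC => iCCC => iiCC => iiiC => iiii

S => C   [S ::= C]
C => CC   [C ::= C C]
CC => iC   [C ::= i]
iC => iCC   [C ::= C C]
iCC => iCCC   [C ::= C C]
iCCC => iiCC   [C ::= i]
iiCC => iiiC   [C ::= i]
iiiC => iiii   [C ::= i]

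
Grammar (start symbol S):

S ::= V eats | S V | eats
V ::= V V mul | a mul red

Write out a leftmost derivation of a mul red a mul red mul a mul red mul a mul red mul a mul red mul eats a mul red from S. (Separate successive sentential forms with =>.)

S => S V => V eats V => V V mul eats V => V V mul V mul eats V => V V mul V mul V mul eats V => V V mul V mul V mul V mul eats V => a mul red V mul V mul V mul V mul eats V => a mul red a mul red mul V mul V mul V mul eats V => a mul red a mul red mul a mul red mul V mul V mul eats V => a mul red a mul red mul a mul red mul a mul red mul V mul eats V => a mul red a mul red mul a mul red mul a mul red mul a mul red mul eats V => a mul red a mul red mul a mul red mul a mul red mul a mul red mul eats a mul red

S => S V   [S ::= S V]
S V => V eats V   [S ::= V eats]
V eats V => V V mul eats V   [V ::= V V mul]
V V mul eats V => V V mul V mul eats V   [V ::= V V mul]
V V mul V mul eats V => V V mul V mul V mul eats V   [V ::= V V mul]
V V mul V mul V mul eats V => V V mul V mul V mul V mul eats V   [V ::= V V mul]
V V mul V mul V mul V mul eats V => a mul red V mul V mul V mul V mul eats V   [V ::= a mul red]
a mul red V mul V mul V mul V mul eats V => a mul red a mul red mul V mul V mul V mul eats V   [V ::= a mul red]
a mul red a mul red mul V mul V mul V mul eats V => a mul red a mul red mul a mul red mul V mul V mul eats V   [V ::= a mul red]
a mul red a mul red mul a mul red mul V mul V mul eats V => a mul red a mul red mul a mul red mul a mul red mul V mul eats V   [V ::= a mul red]
a mul red a mul red mul a mul red mul a mul red mul V mul eats V => a mul red a mul red mul a mul red mul a mul red mul a mul red mul eats V   [V ::= a mul red]
a mul red a mul red mul a mul red mul a mul red mul a mul red mul eats V => a mul red a mul red mul a mul red mul a mul red mul a mul red mul eats a mul red   [V ::= a mul red]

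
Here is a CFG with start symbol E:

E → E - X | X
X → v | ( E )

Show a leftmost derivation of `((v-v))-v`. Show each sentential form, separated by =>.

E => E-X   [E → E - X]
E-X => X-X   [E → X]
X-X => (E)-X   [X → ( E )]
(E)-X => (X)-X   [E → X]
(X)-X => ((E))-X   [X → ( E )]
((E))-X => ((E-X))-X   [E → E - X]
((E-X))-X => ((X-X))-X   [E → X]
((X-X))-X => ((v-X))-X   [X → v]
((v-X))-X => ((v-v))-X   [X → v]
((v-v))-X => ((v-v))-v   [X → v]

E => E-X => X-X => (E)-X => (X)-X => ((E))-X => ((E-X))-X => ((X-X))-X => ((v-X))-X => ((v-v))-X => ((v-v))-v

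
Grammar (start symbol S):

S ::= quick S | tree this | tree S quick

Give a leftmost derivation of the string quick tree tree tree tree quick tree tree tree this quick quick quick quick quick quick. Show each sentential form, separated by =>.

S => quick S => quick tree S quick => quick tree tree S quick quick => quick tree tree tree S quick quick quick => quick tree tree tree tree S quick quick quick quick => quick tree tree tree tree quick S quick quick quick quick => quick tree tree tree tree quick tree S quick quick quick quick quick => quick tree tree tree tree quick tree tree S quick quick quick quick quick quick => quick tree tree tree tree quick tree tree tree this quick quick quick quick quick quick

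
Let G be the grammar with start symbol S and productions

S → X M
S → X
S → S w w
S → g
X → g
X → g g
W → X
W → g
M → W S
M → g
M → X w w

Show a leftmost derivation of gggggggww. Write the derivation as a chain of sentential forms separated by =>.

S => XM   [S → X M]
XM => ggM   [X → g g]
ggM => ggWS   [M → W S]
ggWS => ggXS   [W → X]
ggXS => ggggS   [X → g g]
ggggS => ggggSww   [S → S w w]
ggggSww => ggggXMww   [S → X M]
ggggXMww => ggggggMww   [X → g g]
ggggggMww => gggggggww   [M → g]

S => XM => ggM => ggWS => ggXS => ggggS => ggggSww => ggggXMww => ggggggMww => gggggggww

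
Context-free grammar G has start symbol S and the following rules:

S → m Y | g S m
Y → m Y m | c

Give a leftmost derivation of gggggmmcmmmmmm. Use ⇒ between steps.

S ⇒ gSm   [S → g S m]
gSm ⇒ ggSmm   [S → g S m]
ggSmm ⇒ gggSmmm   [S → g S m]
gggSmmm ⇒ ggggSmmmm   [S → g S m]
ggggSmmmm ⇒ gggggSmmmmm   [S → g S m]
gggggSmmmmm ⇒ gggggmYmmmmm   [S → m Y]
gggggmYmmmmm ⇒ gggggmmYmmmmmm   [Y → m Y m]
gggggmmYmmmmmm ⇒ gggggmmcmmmmmm   [Y → c]

S⇒gSm⇒ggSmm⇒gggSmmm⇒ggggSmmmm⇒gggggSmmmmm⇒gggggmYmmmmm⇒gggggmmYmmmmmm⇒gggggmmcmmmmmm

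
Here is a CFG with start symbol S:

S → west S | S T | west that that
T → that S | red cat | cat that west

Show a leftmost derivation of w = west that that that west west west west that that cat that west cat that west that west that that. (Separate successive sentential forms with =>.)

S => S T   [S → S T]
S T => west that that T   [S → west that that]
west that that T => west that that that S   [T → that S]
west that that that S => west that that that S T   [S → S T]
west that that that S T => west that that that S T T   [S → S T]
west that that that S T T => west that that that S T T T   [S → S T]
west that that that S T T T => west that that that west S T T T   [S → west S]
west that that that west S T T T => west that that that west west S T T T   [S → west S]
west that that that west west S T T T => west that that that west west west S T T T   [S → west S]
west that that that west west west S T T T => west that that that west west west west that that T T T   [S → west that that]
west that that that west west west west that that T T T => west that that that west west west west that that cat that west T T   [T → cat that west]
west that that that west west west west that that cat that west T T => west that that that west west west west that that cat that west cat that west T   [T → cat that west]
west that that that west west west west that that cat that west cat that west T => west that that that west west west west that that cat that west cat that west that S   [T → that S]
west that that that west west west west that that cat that west cat that west that S => west that that that west west west west that that cat that west cat that west that west that that   [S → west that that]

S => S T => west that that T => west that that that S => west that that that S T => west that that that S T T => west that that that S T T T => west that that that west S T T T => west that that that west west S T T T => west that that that west west west S T T T => west that that that west west west west that that T T T => west that that that west west west west that that cat that west T T => west that that that west west west west that that cat that west cat that west T => west that that that west west west west that that cat that west cat that west that S => west that that that west west west west that that cat that west cat that west that west that that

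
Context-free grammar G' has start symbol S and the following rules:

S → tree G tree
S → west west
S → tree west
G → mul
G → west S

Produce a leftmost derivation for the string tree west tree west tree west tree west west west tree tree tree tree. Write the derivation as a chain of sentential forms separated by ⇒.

S ⇒ tree G tree   [S → tree G tree]
tree G tree ⇒ tree west S tree   [G → west S]
tree west S tree ⇒ tree west tree G tree tree   [S → tree G tree]
tree west tree G tree tree ⇒ tree west tree west S tree tree   [G → west S]
tree west tree west S tree tree ⇒ tree west tree west tree G tree tree tree   [S → tree G tree]
tree west tree west tree G tree tree tree ⇒ tree west tree west tree west S tree tree tree   [G → west S]
tree west tree west tree west S tree tree tree ⇒ tree west tree west tree west tree G tree tree tree tree   [S → tree G tree]
tree west tree west tree west tree G tree tree tree tree ⇒ tree west tree west tree west tree west S tree tree tree tree   [G → west S]
tree west tree west tree west tree west S tree tree tree tree ⇒ tree west tree west tree west tree west west west tree tree tree tree   [S → west west]

S ⇒ tree G tree ⇒ tree west S tree ⇒ tree west tree G tree tree ⇒ tree west tree west S tree tree ⇒ tree west tree west tree G tree tree tree ⇒ tree west tree west tree west S tree tree tree ⇒ tree west tree west tree west tree G tree tree tree tree ⇒ tree west tree west tree west tree west S tree tree tree tree ⇒ tree west tree west tree west tree west west west tree tree tree tree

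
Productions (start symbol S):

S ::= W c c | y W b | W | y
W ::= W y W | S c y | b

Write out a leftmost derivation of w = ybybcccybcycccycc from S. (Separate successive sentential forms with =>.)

S=>Wcc=>Scycc=>Wcccycc=>Scycccycc=>yWbcycccycc=>yScybcycccycc=>yWcccybcycccycc=>yWyWcccybcycccycc=>ybyWcccybcycccycc=>ybybcccybcycccycc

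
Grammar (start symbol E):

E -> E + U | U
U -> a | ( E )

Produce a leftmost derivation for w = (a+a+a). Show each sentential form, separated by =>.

E => U => (E) => (E+U) => (E+U+U) => (U+U+U) => (a+U+U) => (a+a+U) => (a+a+a)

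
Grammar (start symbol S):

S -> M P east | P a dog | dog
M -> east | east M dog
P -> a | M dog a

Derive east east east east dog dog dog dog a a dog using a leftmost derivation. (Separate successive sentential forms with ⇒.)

S ⇒ P a dog ⇒ M dog a a dog ⇒ east M dog dog a a dog ⇒ east east M dog dog dog a a dog ⇒ east east east M dog dog dog dog a a dog ⇒ east east east east dog dog dog dog a a dog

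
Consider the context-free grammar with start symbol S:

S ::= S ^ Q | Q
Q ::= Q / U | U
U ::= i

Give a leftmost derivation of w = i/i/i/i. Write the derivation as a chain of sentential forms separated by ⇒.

S ⇒ Q ⇒ Q/U ⇒ Q/U/U ⇒ Q/U/U/U ⇒ U/U/U/U ⇒ i/U/U/U ⇒ i/i/U/U ⇒ i/i/i/U ⇒ i/i/i/i

S ⇒ Q   [S ::= Q]
Q ⇒ Q/U   [Q ::= Q / U]
Q/U ⇒ Q/U/U   [Q ::= Q / U]
Q/U/U ⇒ Q/U/U/U   [Q ::= Q / U]
Q/U/U/U ⇒ U/U/U/U   [Q ::= U]
U/U/U/U ⇒ i/U/U/U   [U ::= i]
i/U/U/U ⇒ i/i/U/U   [U ::= i]
i/i/U/U ⇒ i/i/i/U   [U ::= i]
i/i/i/U ⇒ i/i/i/i   [U ::= i]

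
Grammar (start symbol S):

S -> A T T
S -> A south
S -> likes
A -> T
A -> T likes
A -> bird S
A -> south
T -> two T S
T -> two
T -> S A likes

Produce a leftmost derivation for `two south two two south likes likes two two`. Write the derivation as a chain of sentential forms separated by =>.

S => A T T => T T T => two T S T T => two S A likes S T T => two A T T A likes S T T => two south T T A likes S T T => two south two T A likes S T T => two south two two A likes S T T => two south two two south likes S T T => two south two two south likes likes T T => two south two two south likes likes two T => two south two two south likes likes two two

S => A T T   [S -> A T T]
A T T => T T T   [A -> T]
T T T => two T S T T   [T -> two T S]
two T S T T => two S A likes S T T   [T -> S A likes]
two S A likes S T T => two A T T A likes S T T   [S -> A T T]
two A T T A likes S T T => two south T T A likes S T T   [A -> south]
two south T T A likes S T T => two south two T A likes S T T   [T -> two]
two south two T A likes S T T => two south two two A likes S T T   [T -> two]
two south two two A likes S T T => two south two two south likes S T T   [A -> south]
two south two two south likes S T T => two south two two south likes likes T T   [S -> likes]
two south two two south likes likes T T => two south two two south likes likes two T   [T -> two]
two south two two south likes likes two T => two south two two south likes likes two two   [T -> two]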